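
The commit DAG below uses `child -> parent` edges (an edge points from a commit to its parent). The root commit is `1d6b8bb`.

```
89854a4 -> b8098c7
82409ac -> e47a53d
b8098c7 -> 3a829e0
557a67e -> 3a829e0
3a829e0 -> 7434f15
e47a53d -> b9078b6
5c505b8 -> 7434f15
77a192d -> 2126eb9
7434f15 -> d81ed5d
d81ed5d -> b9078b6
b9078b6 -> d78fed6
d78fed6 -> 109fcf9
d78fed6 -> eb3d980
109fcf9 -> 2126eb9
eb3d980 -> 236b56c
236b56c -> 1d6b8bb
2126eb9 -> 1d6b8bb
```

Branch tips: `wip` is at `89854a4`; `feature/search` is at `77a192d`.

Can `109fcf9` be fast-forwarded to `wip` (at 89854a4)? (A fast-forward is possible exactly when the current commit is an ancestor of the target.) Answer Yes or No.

A fast-forward from 109fcf9 to 89854a4 is possible iff 109fcf9 is an ancestor of 89854a4.
Ancestors of 89854a4: {109fcf9, 1d6b8bb, 2126eb9, 236b56c, 3a829e0, 7434f15, 89854a4, b8098c7, b9078b6, d78fed6, d81ed5d, eb3d980}.
109fcf9 is among them, so fast-forward is possible.

Yes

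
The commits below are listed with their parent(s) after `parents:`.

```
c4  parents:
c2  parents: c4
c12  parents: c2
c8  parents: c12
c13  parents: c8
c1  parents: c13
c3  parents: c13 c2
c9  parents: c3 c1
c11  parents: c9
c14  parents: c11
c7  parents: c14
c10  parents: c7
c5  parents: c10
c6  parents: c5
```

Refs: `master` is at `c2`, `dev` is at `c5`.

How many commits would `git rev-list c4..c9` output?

7

Reachable from c9: {c1, c12, c13, c2, c3, c4, c8, c9}.
Reachable from c4: {c4}.
In c9's history but not c4's: {c1, c12, c13, c2, c3, c8, c9} — 7 commits.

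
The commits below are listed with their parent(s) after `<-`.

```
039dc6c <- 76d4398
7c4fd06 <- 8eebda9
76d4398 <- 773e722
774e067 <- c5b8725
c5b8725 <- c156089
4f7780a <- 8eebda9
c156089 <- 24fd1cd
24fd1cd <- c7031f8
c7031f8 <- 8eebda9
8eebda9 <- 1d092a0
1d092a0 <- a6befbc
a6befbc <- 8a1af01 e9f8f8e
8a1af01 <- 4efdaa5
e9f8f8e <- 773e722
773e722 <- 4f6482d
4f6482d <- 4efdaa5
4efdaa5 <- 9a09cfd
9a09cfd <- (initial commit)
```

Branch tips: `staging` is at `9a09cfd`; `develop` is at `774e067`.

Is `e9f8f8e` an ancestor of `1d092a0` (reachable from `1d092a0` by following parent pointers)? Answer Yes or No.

Ancestors of 1d092a0 (commits reachable by following parents): {1d092a0, 4efdaa5, 4f6482d, 773e722, 8a1af01, 9a09cfd, a6befbc, e9f8f8e}.
e9f8f8e is in that set, so it is an ancestor of 1d092a0.

Yes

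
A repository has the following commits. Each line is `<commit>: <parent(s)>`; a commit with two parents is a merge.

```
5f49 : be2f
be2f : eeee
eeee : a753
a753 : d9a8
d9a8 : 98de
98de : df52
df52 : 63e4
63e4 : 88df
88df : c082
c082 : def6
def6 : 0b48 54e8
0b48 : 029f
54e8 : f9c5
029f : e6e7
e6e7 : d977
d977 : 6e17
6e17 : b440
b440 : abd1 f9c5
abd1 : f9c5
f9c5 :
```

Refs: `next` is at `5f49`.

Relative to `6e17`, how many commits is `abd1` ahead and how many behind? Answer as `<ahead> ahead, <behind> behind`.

Reachable from abd1: {abd1, f9c5}.
Reachable from 6e17: {6e17, abd1, b440, f9c5}.
Only in abd1's history (ahead): {} — 0.
Only in 6e17's history (behind): {6e17, b440} — 2.

0 ahead, 2 behind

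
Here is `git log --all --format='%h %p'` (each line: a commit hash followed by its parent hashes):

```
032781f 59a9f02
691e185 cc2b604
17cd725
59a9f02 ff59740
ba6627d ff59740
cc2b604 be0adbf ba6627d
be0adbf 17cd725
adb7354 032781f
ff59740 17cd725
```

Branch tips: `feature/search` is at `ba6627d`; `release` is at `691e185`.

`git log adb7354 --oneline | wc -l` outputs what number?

5

Walking parent pointers from adb7354: reachable set = {032781f, 17cd725, 59a9f02, adb7354, ff59740}.
That is 5 commits.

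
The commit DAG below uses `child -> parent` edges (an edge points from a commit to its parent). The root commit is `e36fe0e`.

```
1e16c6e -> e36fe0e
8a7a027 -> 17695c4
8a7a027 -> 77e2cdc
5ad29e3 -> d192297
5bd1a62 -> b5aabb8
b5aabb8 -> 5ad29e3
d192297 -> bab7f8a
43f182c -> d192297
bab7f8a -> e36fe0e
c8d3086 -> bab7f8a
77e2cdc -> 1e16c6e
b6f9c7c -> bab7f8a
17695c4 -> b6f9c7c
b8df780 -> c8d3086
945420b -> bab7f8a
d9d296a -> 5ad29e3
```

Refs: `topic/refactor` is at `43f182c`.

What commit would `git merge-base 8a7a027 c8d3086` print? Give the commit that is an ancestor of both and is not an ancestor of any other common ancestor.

Ancestors of 8a7a027: {17695c4, 1e16c6e, 77e2cdc, 8a7a027, b6f9c7c, bab7f8a, e36fe0e}.
Ancestors of c8d3086: {bab7f8a, c8d3086, e36fe0e}.
Common ancestors: {bab7f8a, e36fe0e}.
Among these, bab7f8a is not an ancestor of any other common ancestor — it is the merge base.

bab7f8a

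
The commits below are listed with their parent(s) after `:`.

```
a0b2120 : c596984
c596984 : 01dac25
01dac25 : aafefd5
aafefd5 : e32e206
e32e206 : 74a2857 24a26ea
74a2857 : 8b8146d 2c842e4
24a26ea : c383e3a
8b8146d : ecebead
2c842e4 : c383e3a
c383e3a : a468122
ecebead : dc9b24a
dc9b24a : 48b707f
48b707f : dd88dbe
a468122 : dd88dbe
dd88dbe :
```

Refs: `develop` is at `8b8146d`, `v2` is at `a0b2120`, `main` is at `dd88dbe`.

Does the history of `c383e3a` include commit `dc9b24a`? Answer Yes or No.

No

Ancestors of c383e3a: {a468122, c383e3a, dd88dbe}.
dc9b24a is not in that set, so it is not an ancestor of c383e3a.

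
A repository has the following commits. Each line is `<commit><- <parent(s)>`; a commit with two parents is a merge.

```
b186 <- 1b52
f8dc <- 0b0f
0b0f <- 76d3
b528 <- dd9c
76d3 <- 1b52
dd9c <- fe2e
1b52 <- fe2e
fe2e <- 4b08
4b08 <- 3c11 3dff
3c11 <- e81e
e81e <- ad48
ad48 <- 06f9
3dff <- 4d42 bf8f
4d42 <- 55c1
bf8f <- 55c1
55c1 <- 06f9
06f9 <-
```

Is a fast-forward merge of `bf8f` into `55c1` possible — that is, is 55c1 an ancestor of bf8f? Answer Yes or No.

A fast-forward from 55c1 to bf8f is possible iff 55c1 is an ancestor of bf8f.
Ancestors of bf8f: {06f9, 55c1, bf8f}.
55c1 is among them, so fast-forward is possible.

Yes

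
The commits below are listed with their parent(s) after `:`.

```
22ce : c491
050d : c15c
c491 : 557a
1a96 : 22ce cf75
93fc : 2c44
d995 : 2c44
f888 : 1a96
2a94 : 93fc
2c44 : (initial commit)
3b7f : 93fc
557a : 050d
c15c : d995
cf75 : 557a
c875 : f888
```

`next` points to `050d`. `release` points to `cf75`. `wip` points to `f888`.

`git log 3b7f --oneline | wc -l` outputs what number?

3

Walking parent pointers from 3b7f: reachable set = {2c44, 3b7f, 93fc}.
That is 3 commits.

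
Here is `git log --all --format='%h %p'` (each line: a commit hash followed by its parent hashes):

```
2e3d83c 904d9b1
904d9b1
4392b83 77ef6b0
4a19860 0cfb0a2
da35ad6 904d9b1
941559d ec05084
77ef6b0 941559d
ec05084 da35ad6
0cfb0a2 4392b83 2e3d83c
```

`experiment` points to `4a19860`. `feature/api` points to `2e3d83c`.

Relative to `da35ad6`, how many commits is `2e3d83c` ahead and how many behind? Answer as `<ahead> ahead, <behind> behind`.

1 ahead, 1 behind

Reachable from 2e3d83c: {2e3d83c, 904d9b1}.
Reachable from da35ad6: {904d9b1, da35ad6}.
Only in 2e3d83c's history (ahead): {2e3d83c} — 1.
Only in da35ad6's history (behind): {da35ad6} — 1.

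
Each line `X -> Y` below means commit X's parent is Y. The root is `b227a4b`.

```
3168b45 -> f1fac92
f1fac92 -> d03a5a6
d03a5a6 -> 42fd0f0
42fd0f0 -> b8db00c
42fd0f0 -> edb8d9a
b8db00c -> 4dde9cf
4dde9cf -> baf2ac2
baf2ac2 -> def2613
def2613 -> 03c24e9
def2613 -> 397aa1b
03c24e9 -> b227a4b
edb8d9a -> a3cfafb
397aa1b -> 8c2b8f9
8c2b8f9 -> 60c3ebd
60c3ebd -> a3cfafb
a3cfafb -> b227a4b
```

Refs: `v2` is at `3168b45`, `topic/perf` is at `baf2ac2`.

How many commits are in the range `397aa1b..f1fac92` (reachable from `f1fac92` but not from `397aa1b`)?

9

Reachable from f1fac92: {03c24e9, 397aa1b, 42fd0f0, 4dde9cf, 60c3ebd, 8c2b8f9, a3cfafb, b227a4b, b8db00c, baf2ac2, d03a5a6, def2613, edb8d9a, f1fac92}.
Reachable from 397aa1b: {397aa1b, 60c3ebd, 8c2b8f9, a3cfafb, b227a4b}.
In f1fac92's history but not 397aa1b's: {03c24e9, 42fd0f0, 4dde9cf, b8db00c, baf2ac2, d03a5a6, def2613, edb8d9a, f1fac92} — 9 commits.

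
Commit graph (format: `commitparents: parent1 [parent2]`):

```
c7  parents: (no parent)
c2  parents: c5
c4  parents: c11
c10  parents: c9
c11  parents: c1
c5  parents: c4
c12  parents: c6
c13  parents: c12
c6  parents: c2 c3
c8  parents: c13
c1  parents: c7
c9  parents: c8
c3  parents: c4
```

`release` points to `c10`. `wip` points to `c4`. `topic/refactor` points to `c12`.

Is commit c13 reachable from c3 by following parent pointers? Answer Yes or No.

No

Ancestors of c3: {c1, c11, c3, c4, c7}.
c13 is not in that set, so it is not an ancestor of c3.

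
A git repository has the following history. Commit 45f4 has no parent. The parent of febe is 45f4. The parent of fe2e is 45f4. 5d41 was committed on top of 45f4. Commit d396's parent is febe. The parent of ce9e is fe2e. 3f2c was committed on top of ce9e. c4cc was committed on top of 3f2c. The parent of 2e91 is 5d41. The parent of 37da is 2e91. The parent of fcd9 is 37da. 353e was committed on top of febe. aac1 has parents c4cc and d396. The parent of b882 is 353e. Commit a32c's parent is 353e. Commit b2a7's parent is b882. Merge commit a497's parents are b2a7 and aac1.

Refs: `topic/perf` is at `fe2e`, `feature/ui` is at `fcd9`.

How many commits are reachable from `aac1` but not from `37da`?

7

Reachable from aac1: {3f2c, 45f4, aac1, c4cc, ce9e, d396, fe2e, febe}.
Reachable from 37da: {2e91, 37da, 45f4, 5d41}.
In aac1's history but not 37da's: {3f2c, aac1, c4cc, ce9e, d396, fe2e, febe} — 7 commits.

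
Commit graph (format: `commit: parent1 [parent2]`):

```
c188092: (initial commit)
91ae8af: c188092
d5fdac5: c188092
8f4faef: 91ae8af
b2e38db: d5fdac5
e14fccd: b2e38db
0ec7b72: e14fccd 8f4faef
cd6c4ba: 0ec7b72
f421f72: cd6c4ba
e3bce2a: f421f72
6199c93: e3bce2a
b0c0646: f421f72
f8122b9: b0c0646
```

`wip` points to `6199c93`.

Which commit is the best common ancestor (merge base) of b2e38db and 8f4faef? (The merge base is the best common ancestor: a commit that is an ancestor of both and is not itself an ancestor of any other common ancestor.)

Ancestors of b2e38db: {b2e38db, c188092, d5fdac5}.
Ancestors of 8f4faef: {8f4faef, 91ae8af, c188092}.
Common ancestors: {c188092}.
The only common ancestor is c188092, so it is the merge base.

c188092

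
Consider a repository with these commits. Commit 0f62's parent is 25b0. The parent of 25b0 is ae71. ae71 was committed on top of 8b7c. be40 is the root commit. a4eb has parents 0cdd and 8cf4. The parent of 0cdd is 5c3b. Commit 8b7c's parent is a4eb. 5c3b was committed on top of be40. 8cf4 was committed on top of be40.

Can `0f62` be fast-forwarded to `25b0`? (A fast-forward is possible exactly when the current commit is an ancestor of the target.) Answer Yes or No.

A fast-forward from 0f62 to 25b0 is possible iff 0f62 is an ancestor of 25b0.
Ancestors of 25b0: {0cdd, 25b0, 5c3b, 8b7c, 8cf4, a4eb, ae71, be40}.
0f62 is not among them, so fast-forward is not possible.

No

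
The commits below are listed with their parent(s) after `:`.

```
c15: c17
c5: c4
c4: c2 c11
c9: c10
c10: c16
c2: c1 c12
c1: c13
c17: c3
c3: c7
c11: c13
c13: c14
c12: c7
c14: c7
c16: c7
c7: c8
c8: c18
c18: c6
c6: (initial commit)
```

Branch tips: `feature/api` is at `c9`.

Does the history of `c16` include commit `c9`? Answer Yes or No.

Ancestors of c16: {c16, c18, c6, c7, c8}.
c9 is not in that set, so it is not an ancestor of c16.

No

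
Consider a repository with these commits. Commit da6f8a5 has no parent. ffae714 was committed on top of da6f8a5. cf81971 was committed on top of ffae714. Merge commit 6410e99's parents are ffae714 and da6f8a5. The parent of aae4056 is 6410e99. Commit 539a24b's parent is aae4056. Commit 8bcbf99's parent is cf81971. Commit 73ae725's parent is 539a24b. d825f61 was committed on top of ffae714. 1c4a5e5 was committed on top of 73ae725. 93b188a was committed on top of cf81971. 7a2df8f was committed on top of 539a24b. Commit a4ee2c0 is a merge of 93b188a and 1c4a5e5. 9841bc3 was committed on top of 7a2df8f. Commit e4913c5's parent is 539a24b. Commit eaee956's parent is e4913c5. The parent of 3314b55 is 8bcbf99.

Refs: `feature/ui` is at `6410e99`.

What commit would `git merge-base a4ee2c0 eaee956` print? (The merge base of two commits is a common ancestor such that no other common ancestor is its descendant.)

539a24b

Ancestors of a4ee2c0: {1c4a5e5, 539a24b, 6410e99, 73ae725, 93b188a, a4ee2c0, aae4056, cf81971, da6f8a5, ffae714}.
Ancestors of eaee956: {539a24b, 6410e99, aae4056, da6f8a5, e4913c5, eaee956, ffae714}.
Common ancestors: {539a24b, 6410e99, aae4056, da6f8a5, ffae714}.
Among these, 539a24b is not an ancestor of any other common ancestor — it is the merge base.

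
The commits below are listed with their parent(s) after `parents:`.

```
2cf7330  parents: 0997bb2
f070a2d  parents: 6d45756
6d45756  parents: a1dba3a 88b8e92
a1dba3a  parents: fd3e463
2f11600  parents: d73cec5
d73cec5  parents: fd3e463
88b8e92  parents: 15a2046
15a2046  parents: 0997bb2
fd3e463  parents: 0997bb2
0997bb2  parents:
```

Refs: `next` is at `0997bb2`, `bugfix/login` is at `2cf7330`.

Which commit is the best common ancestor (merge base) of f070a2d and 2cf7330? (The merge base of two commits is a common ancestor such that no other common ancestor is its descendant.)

Ancestors of f070a2d: {0997bb2, 15a2046, 6d45756, 88b8e92, a1dba3a, f070a2d, fd3e463}.
Ancestors of 2cf7330: {0997bb2, 2cf7330}.
Common ancestors: {0997bb2}.
The only common ancestor is 0997bb2, so it is the merge base.

0997bb2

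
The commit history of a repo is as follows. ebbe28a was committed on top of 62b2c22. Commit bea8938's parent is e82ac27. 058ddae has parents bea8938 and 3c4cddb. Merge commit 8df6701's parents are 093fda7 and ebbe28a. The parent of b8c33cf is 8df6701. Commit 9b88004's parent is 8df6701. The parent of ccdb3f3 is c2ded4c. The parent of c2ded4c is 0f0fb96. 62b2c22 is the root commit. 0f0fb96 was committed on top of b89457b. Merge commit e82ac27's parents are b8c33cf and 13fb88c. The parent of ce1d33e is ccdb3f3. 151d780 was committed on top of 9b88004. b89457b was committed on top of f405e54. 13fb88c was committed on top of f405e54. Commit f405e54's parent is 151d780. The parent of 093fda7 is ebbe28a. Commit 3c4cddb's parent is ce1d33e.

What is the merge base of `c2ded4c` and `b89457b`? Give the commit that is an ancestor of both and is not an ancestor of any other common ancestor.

Ancestors of c2ded4c: {093fda7, 0f0fb96, 151d780, 62b2c22, 8df6701, 9b88004, b89457b, c2ded4c, ebbe28a, f405e54}.
Ancestors of b89457b: {093fda7, 151d780, 62b2c22, 8df6701, 9b88004, b89457b, ebbe28a, f405e54}.
Common ancestors: {093fda7, 151d780, 62b2c22, 8df6701, 9b88004, b89457b, ebbe28a, f405e54}.
Among these, b89457b is not an ancestor of any other common ancestor — it is the merge base.

b89457b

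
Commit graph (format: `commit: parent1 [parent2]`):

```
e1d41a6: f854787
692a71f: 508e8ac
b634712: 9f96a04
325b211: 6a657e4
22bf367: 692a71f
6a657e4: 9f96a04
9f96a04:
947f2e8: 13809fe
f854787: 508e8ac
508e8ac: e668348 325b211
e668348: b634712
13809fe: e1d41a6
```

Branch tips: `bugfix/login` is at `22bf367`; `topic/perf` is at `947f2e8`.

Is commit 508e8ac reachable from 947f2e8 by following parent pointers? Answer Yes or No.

Ancestors of 947f2e8 (commits reachable by following parents): {13809fe, 325b211, 508e8ac, 6a657e4, 947f2e8, 9f96a04, b634712, e1d41a6, e668348, f854787}.
508e8ac is in that set, so it is an ancestor of 947f2e8.

Yes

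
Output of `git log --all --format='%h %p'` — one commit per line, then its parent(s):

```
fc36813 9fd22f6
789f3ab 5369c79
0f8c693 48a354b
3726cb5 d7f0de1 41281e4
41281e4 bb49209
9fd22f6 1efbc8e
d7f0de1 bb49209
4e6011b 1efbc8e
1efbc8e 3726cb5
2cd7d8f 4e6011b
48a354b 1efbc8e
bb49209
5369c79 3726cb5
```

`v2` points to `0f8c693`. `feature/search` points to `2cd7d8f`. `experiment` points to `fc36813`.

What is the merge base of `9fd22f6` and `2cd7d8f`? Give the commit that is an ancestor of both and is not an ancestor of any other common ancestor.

1efbc8e

Ancestors of 9fd22f6: {1efbc8e, 3726cb5, 41281e4, 9fd22f6, bb49209, d7f0de1}.
Ancestors of 2cd7d8f: {1efbc8e, 2cd7d8f, 3726cb5, 41281e4, 4e6011b, bb49209, d7f0de1}.
Common ancestors: {1efbc8e, 3726cb5, 41281e4, bb49209, d7f0de1}.
Among these, 1efbc8e is not an ancestor of any other common ancestor — it is the merge base.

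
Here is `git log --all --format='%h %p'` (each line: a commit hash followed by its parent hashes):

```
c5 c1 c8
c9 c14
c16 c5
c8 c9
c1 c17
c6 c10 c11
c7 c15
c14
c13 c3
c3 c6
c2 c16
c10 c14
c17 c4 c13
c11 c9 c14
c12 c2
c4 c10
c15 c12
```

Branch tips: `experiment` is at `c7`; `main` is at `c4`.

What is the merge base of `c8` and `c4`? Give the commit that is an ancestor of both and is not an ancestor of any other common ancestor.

c14

Ancestors of c8: {c14, c8, c9}.
Ancestors of c4: {c10, c14, c4}.
Common ancestors: {c14}.
The only common ancestor is c14, so it is the merge base.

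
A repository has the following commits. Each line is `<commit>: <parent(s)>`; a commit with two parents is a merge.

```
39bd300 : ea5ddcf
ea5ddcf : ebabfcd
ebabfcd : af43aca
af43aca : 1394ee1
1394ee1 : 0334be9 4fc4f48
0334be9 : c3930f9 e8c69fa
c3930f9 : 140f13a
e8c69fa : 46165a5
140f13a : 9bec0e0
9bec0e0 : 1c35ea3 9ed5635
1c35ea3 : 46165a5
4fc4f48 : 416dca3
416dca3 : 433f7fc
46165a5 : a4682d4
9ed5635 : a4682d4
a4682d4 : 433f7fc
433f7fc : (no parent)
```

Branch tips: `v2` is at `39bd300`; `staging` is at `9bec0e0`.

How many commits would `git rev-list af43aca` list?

14

Walking parent pointers from af43aca: reachable set = {0334be9, 1394ee1, 140f13a, 1c35ea3, 416dca3, 433f7fc, 46165a5, 4fc4f48, 9bec0e0, 9ed5635, a4682d4, af43aca, c3930f9, e8c69fa}.
That is 14 commits.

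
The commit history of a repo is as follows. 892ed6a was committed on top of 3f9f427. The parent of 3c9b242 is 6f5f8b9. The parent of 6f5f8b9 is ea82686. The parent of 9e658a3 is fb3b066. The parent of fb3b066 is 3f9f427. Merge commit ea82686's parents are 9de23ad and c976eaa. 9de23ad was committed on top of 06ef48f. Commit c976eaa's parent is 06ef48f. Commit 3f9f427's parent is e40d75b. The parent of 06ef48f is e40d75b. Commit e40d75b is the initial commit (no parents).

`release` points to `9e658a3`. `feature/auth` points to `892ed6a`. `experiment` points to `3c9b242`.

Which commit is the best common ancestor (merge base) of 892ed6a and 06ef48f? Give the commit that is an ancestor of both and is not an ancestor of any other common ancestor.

Ancestors of 892ed6a: {3f9f427, 892ed6a, e40d75b}.
Ancestors of 06ef48f: {06ef48f, e40d75b}.
Common ancestors: {e40d75b}.
The only common ancestor is e40d75b, so it is the merge base.

e40d75b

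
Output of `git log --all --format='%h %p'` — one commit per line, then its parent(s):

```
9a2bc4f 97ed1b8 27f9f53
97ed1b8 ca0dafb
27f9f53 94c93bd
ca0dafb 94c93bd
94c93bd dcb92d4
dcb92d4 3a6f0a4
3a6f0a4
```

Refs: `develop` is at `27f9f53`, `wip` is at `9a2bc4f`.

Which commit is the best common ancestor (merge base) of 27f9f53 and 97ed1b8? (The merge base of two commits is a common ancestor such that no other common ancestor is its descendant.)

Ancestors of 27f9f53: {27f9f53, 3a6f0a4, 94c93bd, dcb92d4}.
Ancestors of 97ed1b8: {3a6f0a4, 94c93bd, 97ed1b8, ca0dafb, dcb92d4}.
Common ancestors: {3a6f0a4, 94c93bd, dcb92d4}.
Among these, 94c93bd is not an ancestor of any other common ancestor — it is the merge base.

94c93bd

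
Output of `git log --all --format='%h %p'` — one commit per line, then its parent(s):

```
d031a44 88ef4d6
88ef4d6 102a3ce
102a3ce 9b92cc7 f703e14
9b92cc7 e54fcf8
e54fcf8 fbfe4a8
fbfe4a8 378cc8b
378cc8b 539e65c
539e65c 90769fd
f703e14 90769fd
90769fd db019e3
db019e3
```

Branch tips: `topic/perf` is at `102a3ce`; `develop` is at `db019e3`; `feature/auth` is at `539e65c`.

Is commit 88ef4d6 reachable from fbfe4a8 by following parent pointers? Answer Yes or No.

No

Ancestors of fbfe4a8: {378cc8b, 539e65c, 90769fd, db019e3, fbfe4a8}.
88ef4d6 is not in that set, so it is not an ancestor of fbfe4a8.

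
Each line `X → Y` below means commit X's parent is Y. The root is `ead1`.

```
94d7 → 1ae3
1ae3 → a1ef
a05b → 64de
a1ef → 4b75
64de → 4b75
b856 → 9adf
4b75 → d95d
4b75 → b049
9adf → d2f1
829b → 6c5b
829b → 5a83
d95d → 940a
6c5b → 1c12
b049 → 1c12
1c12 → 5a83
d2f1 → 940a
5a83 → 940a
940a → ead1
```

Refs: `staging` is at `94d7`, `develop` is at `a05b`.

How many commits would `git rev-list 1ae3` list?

Walking parent pointers from 1ae3: reachable set = {1ae3, 1c12, 4b75, 5a83, 940a, a1ef, b049, d95d, ead1}.
That is 9 commits.

9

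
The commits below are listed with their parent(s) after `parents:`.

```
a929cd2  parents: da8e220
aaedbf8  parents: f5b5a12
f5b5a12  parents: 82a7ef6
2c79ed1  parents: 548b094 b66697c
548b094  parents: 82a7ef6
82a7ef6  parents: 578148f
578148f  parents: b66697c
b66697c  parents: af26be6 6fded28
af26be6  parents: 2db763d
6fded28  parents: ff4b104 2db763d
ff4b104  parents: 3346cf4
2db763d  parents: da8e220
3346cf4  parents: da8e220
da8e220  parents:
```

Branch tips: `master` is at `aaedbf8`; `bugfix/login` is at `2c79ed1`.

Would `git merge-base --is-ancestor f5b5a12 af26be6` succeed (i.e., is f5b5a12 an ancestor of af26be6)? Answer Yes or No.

Ancestors of af26be6: {2db763d, af26be6, da8e220}.
f5b5a12 is not in that set, so it is not an ancestor of af26be6.

No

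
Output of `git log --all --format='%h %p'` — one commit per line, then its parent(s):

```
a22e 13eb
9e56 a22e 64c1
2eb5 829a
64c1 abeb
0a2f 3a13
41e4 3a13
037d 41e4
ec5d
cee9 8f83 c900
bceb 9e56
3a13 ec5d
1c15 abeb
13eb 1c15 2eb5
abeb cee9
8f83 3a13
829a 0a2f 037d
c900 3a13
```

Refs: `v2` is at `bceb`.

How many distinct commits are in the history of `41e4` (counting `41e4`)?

Walking parent pointers from 41e4: reachable set = {3a13, 41e4, ec5d}.
That is 3 commits.

3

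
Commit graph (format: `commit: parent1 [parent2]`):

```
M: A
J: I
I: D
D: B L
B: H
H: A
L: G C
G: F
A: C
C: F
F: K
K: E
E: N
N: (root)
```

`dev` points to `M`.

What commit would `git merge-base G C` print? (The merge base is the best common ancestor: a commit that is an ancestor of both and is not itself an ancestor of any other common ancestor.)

Ancestors of G: {E, F, G, K, N}.
Ancestors of C: {C, E, F, K, N}.
Common ancestors: {E, F, K, N}.
Among these, F is not an ancestor of any other common ancestor — it is the merge base.

F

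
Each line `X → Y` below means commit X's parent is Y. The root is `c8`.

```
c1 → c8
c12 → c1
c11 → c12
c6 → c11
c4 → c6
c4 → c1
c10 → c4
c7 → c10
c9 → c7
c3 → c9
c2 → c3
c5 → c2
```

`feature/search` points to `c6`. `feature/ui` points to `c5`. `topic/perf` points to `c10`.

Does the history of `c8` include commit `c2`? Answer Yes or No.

No

Ancestors of c8: {c8}.
c2 is not in that set, so it is not an ancestor of c8.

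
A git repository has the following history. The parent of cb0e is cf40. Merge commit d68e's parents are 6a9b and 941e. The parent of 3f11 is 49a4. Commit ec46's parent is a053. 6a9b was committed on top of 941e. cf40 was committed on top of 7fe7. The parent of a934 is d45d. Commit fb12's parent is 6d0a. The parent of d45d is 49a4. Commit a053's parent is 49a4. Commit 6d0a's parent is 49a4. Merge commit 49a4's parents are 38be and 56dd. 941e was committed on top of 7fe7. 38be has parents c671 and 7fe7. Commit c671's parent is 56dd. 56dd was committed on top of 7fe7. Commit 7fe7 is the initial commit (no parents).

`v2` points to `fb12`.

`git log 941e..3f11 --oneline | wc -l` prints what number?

5

Reachable from 3f11: {38be, 3f11, 49a4, 56dd, 7fe7, c671}.
Reachable from 941e: {7fe7, 941e}.
In 3f11's history but not 941e's: {38be, 3f11, 49a4, 56dd, c671} — 5 commits.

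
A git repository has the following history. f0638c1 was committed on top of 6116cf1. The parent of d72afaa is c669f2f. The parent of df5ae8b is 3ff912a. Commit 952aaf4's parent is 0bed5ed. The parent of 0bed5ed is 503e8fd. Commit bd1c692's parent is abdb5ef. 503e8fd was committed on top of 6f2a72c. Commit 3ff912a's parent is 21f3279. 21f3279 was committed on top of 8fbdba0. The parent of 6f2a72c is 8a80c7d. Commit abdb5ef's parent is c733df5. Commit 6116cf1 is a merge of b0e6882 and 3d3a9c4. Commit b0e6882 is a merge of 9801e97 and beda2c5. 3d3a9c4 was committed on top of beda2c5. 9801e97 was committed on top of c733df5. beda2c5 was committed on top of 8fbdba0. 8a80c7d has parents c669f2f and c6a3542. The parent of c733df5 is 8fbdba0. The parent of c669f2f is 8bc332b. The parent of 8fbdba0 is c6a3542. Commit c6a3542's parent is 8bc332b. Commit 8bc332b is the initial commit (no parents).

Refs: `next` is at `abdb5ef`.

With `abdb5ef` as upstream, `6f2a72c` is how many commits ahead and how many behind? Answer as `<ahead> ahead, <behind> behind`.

3 ahead, 3 behind

Reachable from 6f2a72c: {6f2a72c, 8a80c7d, 8bc332b, c669f2f, c6a3542}.
Reachable from abdb5ef: {8bc332b, 8fbdba0, abdb5ef, c6a3542, c733df5}.
Only in 6f2a72c's history (ahead): {6f2a72c, 8a80c7d, c669f2f} — 3.
Only in abdb5ef's history (behind): {8fbdba0, abdb5ef, c733df5} — 3.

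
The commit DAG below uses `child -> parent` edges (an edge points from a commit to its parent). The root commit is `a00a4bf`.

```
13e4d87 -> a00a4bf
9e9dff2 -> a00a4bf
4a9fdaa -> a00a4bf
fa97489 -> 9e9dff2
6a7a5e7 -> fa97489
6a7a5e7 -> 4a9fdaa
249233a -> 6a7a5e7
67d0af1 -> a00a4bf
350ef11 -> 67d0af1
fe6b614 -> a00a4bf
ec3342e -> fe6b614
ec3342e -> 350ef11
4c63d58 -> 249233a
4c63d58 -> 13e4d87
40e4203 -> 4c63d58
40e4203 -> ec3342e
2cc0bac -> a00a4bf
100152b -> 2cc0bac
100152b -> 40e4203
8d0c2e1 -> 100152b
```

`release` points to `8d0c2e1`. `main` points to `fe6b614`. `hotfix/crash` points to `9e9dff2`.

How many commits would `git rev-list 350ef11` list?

Walking parent pointers from 350ef11: reachable set = {350ef11, 67d0af1, a00a4bf}.
That is 3 commits.

3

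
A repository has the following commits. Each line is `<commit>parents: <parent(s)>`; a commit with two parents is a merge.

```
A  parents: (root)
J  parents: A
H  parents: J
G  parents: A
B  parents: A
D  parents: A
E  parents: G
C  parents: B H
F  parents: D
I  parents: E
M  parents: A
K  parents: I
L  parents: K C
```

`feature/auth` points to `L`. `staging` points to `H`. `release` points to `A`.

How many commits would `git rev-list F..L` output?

9

Reachable from L: {A, B, C, E, G, H, I, J, K, L}.
Reachable from F: {A, D, F}.
In L's history but not F's: {B, C, E, G, H, I, J, K, L} — 9 commits.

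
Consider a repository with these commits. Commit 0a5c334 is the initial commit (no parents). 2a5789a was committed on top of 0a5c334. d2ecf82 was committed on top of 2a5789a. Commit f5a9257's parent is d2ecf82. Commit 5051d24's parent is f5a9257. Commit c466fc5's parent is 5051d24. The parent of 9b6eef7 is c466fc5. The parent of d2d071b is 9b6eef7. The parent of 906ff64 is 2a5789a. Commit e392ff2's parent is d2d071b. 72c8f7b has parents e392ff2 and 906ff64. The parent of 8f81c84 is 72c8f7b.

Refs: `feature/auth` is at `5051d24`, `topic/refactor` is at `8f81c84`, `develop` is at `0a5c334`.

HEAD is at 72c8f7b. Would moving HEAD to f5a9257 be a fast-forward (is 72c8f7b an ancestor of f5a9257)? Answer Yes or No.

A fast-forward from 72c8f7b to f5a9257 is possible iff 72c8f7b is an ancestor of f5a9257.
Ancestors of f5a9257: {0a5c334, 2a5789a, d2ecf82, f5a9257}.
72c8f7b is not among them, so fast-forward is not possible.

No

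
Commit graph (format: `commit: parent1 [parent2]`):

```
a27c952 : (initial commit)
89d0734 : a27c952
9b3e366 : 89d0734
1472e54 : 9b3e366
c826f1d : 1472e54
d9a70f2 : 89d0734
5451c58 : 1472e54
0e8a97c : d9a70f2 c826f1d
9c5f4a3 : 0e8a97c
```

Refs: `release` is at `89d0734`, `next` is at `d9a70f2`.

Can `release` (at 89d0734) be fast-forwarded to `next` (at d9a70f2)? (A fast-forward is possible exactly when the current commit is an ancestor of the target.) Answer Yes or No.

A fast-forward from 89d0734 to d9a70f2 is possible iff 89d0734 is an ancestor of d9a70f2.
Ancestors of d9a70f2: {89d0734, a27c952, d9a70f2}.
89d0734 is among them, so fast-forward is possible.

Yes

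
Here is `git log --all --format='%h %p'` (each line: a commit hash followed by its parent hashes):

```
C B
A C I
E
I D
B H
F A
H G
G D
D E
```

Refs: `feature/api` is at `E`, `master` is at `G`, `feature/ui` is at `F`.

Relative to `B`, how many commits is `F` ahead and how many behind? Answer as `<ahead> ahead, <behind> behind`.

Reachable from F: {A, B, C, D, E, F, G, H, I}.
Reachable from B: {B, D, E, G, H}.
Only in F's history (ahead): {A, C, F, I} — 4.
Only in B's history (behind): {} — 0.

4 ahead, 0 behind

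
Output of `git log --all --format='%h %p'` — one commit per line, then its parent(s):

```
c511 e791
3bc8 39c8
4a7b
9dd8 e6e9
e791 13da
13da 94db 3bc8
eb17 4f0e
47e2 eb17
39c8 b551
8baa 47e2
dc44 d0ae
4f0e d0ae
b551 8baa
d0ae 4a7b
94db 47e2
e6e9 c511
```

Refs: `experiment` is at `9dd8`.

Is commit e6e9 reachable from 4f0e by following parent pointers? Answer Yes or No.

No

Ancestors of 4f0e: {4a7b, 4f0e, d0ae}.
e6e9 is not in that set, so it is not an ancestor of 4f0e.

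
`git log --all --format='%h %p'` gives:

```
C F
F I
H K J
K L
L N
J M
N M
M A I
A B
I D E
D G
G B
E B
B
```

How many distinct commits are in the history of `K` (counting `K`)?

10

Walking parent pointers from K: reachable set = {A, B, D, E, G, I, K, L, M, N}.
That is 10 commits.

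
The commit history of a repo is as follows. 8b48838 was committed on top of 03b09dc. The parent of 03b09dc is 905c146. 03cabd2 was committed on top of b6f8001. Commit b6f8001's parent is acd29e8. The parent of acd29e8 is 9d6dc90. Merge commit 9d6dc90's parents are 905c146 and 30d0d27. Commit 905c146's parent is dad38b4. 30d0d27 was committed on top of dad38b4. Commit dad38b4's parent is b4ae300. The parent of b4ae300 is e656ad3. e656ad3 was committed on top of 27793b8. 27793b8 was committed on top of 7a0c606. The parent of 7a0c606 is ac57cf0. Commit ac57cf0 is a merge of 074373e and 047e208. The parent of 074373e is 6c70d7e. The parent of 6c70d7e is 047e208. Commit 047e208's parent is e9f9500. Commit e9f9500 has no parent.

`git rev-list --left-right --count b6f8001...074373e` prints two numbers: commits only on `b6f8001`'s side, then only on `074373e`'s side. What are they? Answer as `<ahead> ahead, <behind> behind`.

11 ahead, 0 behind

Reachable from b6f8001: {047e208, 074373e, 27793b8, 30d0d27, 6c70d7e, 7a0c606, 905c146, 9d6dc90, ac57cf0, acd29e8, b4ae300, b6f8001, dad38b4, e656ad3, e9f9500}.
Reachable from 074373e: {047e208, 074373e, 6c70d7e, e9f9500}.
Only in b6f8001's history (ahead): {27793b8, 30d0d27, 7a0c606, 905c146, 9d6dc90, ac57cf0, acd29e8, b4ae300, b6f8001, dad38b4, e656ad3} — 11.
Only in 074373e's history (behind): {} — 0.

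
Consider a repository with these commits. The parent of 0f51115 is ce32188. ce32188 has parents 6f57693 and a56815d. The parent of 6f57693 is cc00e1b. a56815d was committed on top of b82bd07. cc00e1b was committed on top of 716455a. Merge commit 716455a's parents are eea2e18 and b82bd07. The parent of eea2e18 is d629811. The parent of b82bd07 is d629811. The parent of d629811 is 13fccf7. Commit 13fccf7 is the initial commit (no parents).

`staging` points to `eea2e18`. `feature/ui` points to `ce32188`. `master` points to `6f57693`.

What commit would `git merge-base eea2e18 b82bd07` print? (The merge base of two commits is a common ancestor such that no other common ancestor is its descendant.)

d629811

Ancestors of eea2e18: {13fccf7, d629811, eea2e18}.
Ancestors of b82bd07: {13fccf7, b82bd07, d629811}.
Common ancestors: {13fccf7, d629811}.
Among these, d629811 is not an ancestor of any other common ancestor — it is the merge base.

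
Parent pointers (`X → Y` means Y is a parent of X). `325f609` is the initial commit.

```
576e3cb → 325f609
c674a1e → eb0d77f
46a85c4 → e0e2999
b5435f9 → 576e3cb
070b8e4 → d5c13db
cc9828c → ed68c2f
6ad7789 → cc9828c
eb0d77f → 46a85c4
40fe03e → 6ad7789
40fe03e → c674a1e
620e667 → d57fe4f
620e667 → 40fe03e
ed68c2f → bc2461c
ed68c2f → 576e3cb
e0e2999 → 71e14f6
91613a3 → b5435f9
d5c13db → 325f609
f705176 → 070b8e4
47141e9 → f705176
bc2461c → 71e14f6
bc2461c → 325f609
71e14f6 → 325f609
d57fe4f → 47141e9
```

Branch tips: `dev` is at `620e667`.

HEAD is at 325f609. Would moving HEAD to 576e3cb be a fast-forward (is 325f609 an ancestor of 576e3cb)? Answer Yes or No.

A fast-forward from 325f609 to 576e3cb is possible iff 325f609 is an ancestor of 576e3cb.
Ancestors of 576e3cb: {325f609, 576e3cb}.
325f609 is among them, so fast-forward is possible.

Yes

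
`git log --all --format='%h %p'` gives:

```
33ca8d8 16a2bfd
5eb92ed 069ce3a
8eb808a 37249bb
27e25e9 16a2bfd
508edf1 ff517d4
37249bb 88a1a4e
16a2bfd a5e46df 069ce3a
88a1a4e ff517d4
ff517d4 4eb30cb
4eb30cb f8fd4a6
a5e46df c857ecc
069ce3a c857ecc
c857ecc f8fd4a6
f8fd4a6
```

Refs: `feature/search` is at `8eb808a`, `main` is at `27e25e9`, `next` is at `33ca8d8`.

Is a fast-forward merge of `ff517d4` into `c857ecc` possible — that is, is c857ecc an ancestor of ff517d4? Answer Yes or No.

No

A fast-forward from c857ecc to ff517d4 is possible iff c857ecc is an ancestor of ff517d4.
Ancestors of ff517d4: {4eb30cb, f8fd4a6, ff517d4}.
c857ecc is not among them, so fast-forward is not possible.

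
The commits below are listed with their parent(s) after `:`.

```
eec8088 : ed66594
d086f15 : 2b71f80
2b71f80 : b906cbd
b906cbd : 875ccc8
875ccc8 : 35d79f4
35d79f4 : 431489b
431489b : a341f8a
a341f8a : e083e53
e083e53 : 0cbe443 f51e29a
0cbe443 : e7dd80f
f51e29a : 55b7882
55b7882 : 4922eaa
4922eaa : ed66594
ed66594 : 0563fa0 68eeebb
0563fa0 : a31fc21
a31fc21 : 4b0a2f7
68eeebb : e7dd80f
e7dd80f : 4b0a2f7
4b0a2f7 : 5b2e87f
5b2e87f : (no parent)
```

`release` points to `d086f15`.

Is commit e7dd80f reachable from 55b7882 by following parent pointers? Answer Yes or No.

Yes

Ancestors of 55b7882 (commits reachable by following parents): {0563fa0, 4922eaa, 4b0a2f7, 55b7882, 5b2e87f, 68eeebb, a31fc21, e7dd80f, ed66594}.
e7dd80f is in that set, so it is an ancestor of 55b7882.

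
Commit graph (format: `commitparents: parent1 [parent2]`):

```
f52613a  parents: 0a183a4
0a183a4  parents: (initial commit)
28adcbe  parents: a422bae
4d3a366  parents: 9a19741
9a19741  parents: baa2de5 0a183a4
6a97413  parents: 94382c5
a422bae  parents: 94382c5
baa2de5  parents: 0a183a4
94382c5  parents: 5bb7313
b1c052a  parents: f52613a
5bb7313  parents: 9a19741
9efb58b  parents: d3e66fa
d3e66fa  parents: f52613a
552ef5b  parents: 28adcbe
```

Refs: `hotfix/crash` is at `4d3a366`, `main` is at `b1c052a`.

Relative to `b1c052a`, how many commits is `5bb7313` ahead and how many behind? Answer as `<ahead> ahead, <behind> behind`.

3 ahead, 2 behind

Reachable from 5bb7313: {0a183a4, 5bb7313, 9a19741, baa2de5}.
Reachable from b1c052a: {0a183a4, b1c052a, f52613a}.
Only in 5bb7313's history (ahead): {5bb7313, 9a19741, baa2de5} — 3.
Only in b1c052a's history (behind): {b1c052a, f52613a} — 2.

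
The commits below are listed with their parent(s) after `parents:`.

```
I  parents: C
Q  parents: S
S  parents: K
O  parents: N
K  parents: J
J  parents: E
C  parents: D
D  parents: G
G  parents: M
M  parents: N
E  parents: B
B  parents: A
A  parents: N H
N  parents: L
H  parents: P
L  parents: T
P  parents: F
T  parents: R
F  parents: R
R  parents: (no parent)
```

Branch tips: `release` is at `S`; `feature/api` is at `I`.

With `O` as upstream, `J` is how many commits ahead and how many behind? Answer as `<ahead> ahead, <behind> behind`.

7 ahead, 1 behind

Reachable from J: {A, B, E, F, H, J, L, N, P, R, T}.
Reachable from O: {L, N, O, R, T}.
Only in J's history (ahead): {A, B, E, F, H, J, P} — 7.
Only in O's history (behind): {O} — 1.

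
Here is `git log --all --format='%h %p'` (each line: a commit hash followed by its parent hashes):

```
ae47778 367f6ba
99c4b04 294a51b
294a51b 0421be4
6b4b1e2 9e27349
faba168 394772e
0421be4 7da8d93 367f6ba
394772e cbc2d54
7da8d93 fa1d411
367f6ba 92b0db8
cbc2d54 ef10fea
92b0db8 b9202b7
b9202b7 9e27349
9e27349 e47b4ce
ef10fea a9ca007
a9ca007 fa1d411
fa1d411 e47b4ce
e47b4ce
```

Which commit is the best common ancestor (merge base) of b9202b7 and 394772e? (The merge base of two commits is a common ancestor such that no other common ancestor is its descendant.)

Ancestors of b9202b7: {9e27349, b9202b7, e47b4ce}.
Ancestors of 394772e: {394772e, a9ca007, cbc2d54, e47b4ce, ef10fea, fa1d411}.
Common ancestors: {e47b4ce}.
The only common ancestor is e47b4ce, so it is the merge base.

e47b4ce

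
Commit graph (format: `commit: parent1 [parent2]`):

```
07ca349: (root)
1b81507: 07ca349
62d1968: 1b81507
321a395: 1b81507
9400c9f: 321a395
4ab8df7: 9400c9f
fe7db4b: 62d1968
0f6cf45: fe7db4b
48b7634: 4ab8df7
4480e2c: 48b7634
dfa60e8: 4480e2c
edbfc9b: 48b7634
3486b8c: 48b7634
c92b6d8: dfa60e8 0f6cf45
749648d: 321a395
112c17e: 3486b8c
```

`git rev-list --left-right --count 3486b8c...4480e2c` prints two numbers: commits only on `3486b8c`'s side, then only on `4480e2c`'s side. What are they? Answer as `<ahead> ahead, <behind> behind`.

1 ahead, 1 behind

Reachable from 3486b8c: {07ca349, 1b81507, 321a395, 3486b8c, 48b7634, 4ab8df7, 9400c9f}.
Reachable from 4480e2c: {07ca349, 1b81507, 321a395, 4480e2c, 48b7634, 4ab8df7, 9400c9f}.
Only in 3486b8c's history (ahead): {3486b8c} — 1.
Only in 4480e2c's history (behind): {4480e2c} — 1.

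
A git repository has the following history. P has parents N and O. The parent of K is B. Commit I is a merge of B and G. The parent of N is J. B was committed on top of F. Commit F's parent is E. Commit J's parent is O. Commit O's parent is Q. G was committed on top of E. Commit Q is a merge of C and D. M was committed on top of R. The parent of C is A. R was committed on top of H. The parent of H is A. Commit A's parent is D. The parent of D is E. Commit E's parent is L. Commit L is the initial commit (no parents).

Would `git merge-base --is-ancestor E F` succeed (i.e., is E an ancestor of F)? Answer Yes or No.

Yes

Ancestors of F (commits reachable by following parents): {E, F, L}.
E is in that set, so it is an ancestor of F.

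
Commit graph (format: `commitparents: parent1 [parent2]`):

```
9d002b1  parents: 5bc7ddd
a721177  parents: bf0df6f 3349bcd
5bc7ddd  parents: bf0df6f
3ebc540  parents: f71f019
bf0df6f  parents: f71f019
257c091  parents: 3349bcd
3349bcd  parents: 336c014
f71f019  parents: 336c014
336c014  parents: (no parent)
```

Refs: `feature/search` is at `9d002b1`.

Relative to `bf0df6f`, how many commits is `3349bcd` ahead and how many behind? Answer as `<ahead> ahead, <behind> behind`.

1 ahead, 2 behind

Reachable from 3349bcd: {3349bcd, 336c014}.
Reachable from bf0df6f: {336c014, bf0df6f, f71f019}.
Only in 3349bcd's history (ahead): {3349bcd} — 1.
Only in bf0df6f's history (behind): {bf0df6f, f71f019} — 2.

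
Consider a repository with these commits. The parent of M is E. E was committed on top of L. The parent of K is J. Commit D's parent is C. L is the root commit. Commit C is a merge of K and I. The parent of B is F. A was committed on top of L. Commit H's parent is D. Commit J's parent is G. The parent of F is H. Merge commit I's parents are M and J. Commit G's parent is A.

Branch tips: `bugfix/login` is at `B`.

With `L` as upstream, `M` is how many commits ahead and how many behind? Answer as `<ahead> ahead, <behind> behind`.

2 ahead, 0 behind

Reachable from M: {E, L, M}.
Reachable from L: {L}.
Only in M's history (ahead): {E, M} — 2.
Only in L's history (behind): {} — 0.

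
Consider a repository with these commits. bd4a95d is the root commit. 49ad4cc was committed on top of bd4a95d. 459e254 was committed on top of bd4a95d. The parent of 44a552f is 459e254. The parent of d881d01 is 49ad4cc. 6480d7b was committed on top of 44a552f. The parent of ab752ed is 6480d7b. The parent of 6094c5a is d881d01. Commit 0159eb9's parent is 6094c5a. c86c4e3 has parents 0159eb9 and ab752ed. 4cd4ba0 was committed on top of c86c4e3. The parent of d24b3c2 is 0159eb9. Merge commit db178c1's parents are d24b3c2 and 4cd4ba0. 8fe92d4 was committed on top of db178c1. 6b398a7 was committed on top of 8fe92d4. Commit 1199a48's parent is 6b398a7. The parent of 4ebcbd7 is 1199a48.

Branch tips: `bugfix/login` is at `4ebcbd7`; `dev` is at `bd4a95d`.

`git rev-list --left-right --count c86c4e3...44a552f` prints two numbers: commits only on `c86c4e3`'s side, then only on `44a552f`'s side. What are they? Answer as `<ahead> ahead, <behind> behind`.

Reachable from c86c4e3: {0159eb9, 44a552f, 459e254, 49ad4cc, 6094c5a, 6480d7b, ab752ed, bd4a95d, c86c4e3, d881d01}.
Reachable from 44a552f: {44a552f, 459e254, bd4a95d}.
Only in c86c4e3's history (ahead): {0159eb9, 49ad4cc, 6094c5a, 6480d7b, ab752ed, c86c4e3, d881d01} — 7.
Only in 44a552f's history (behind): {} — 0.

7 ahead, 0 behind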